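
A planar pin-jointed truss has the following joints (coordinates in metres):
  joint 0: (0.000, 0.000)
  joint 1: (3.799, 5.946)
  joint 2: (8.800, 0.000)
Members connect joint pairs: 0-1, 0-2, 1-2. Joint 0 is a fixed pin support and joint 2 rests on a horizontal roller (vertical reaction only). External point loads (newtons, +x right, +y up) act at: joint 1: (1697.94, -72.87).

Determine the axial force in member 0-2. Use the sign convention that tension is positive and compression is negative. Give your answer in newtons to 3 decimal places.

N=3 nodes, M=3 members, R=3 reactions → 2N=6, M+R=6
member 0 (0-1): L=7.0560, (cx,cy)=(0.5384,0.8427)
member 1 (0-2): L=8.8000, (cx,cy)=(1.0000,0.0000)
member 2 (1-2): L=7.7695, (cx,cy)=(0.6437,-0.7653)
solve A·x = −loads:
  F[0-1] = +1312.2991 N (tension)
  F[0-2] = +991.3902 N (tension)
  F[1-2] = -1540.2105 N (compression)
  Rx@0 = -1697.9400 N
  Ry@0 = -1105.8555 N
  Ry@2 = +1178.7255 N

991.390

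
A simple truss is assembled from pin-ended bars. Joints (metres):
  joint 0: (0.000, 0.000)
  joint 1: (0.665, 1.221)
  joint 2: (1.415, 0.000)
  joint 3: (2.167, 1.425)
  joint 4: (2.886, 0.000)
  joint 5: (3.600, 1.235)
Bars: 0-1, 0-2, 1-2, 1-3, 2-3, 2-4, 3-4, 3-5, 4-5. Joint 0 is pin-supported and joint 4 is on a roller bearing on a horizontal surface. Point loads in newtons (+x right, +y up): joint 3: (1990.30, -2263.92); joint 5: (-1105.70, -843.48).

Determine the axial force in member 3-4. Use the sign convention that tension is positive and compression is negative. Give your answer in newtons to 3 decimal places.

-2623.279

N=6 nodes, M=9 members, R=3 reactions → 2N=12, M+R=12
member 0 (0-1): L=1.3903, (cx,cy)=(0.4783,0.8782)
member 1 (0-2): L=1.4150, (cx,cy)=(1.0000,0.0000)
member 2 (1-2): L=1.4329, (cx,cy)=(0.5234,-0.8521)
member 3 (1-3): L=1.5158, (cx,cy)=(0.9909,0.1346)
member 4 (2-3): L=1.6113, (cx,cy)=(0.4667,0.8844)
member 5 (2-4): L=1.4710, (cx,cy)=(1.0000,0.0000)
member 6 (3-4): L=1.5961, (cx,cy)=(0.4505,-0.8928)
member 7 (3-5): L=1.4455, (cx,cy)=(0.9913,-0.1314)
member 8 (4-5): L=1.4265, (cx,cy)=(0.5005,0.8657)
solve A·x = −loads:
  F[0-1] = +175.6275 N (tension)
  F[0-2] = +800.5978 N (tension)
  F[1-2] = -154.7121 N (compression)
  F[1-3] = +166.4927 N (tension)
  F[2-3] = +149.0589 N (tension)
  F[2-4] = +650.0535 N (tension)
  F[3-4] = -2623.2788 N (compression)
  F[3-5] = -579.0728 N (compression)
  F[4-5] = -1062.2162 N (compression)
  Rx@0 = -884.6000 N
  Ry@0 = -154.2357 N
  Ry@4 = +3261.6357 N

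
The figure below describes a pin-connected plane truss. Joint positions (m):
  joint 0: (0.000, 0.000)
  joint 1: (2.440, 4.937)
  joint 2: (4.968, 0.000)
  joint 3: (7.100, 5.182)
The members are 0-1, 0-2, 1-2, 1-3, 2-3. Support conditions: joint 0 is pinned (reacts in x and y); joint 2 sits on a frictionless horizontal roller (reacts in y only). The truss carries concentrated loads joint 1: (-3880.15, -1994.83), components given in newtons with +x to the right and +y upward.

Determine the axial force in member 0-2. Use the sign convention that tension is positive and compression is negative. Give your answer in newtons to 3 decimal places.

-1472.759

N=4 nodes, M=5 members, R=3 reactions → 2N=8, M+R=8
member 0 (0-1): L=5.5070, (cx,cy)=(0.4431,0.8965)
member 1 (0-2): L=4.9680, (cx,cy)=(1.0000,0.0000)
member 2 (1-2): L=5.5466, (cx,cy)=(0.4558,-0.8901)
member 3 (1-3): L=4.6664, (cx,cy)=(0.9986,0.0525)
member 4 (2-3): L=5.6034, (cx,cy)=(0.3805,0.9248)
solve A·x = −loads:
  F[0-1] = -5433.4496 N (compression)
  F[0-2] = -1472.7588 N (compression)
  F[1-2] = +3231.3296 N (tension)
  F[1-3] = +0.0000 N (tension)
  F[2-3] = +0.0000 N (tension)
  Rx@0 = +3880.1500 N
  Ry@0 = +4871.0207 N
  Ry@2 = -2876.1907 N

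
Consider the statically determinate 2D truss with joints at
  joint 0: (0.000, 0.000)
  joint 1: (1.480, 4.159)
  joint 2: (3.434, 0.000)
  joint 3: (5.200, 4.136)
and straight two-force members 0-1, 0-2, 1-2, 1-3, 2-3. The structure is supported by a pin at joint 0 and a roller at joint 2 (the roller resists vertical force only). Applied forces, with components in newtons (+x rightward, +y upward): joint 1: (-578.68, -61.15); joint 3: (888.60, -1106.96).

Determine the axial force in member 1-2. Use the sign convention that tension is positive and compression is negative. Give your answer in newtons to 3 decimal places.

N=4 nodes, M=5 members, R=3 reactions → 2N=8, M+R=8
member 0 (0-1): L=4.4145, (cx,cy)=(0.3353,0.9421)
member 1 (0-2): L=3.4340, (cx,cy)=(1.0000,0.0000)
member 2 (1-2): L=4.5951, (cx,cy)=(0.4252,-0.9051)
member 3 (1-3): L=3.7201, (cx,cy)=(1.0000,-0.0062)
member 4 (2-3): L=4.4972, (cx,cy)=(0.3927,0.9197)
solve A·x = −loads:
  F[0-1] = +959.4049 N (tension)
  F[0-2] = -11.7300 N (compression)
  F[1-2] = -1075.5059 N (compression)
  F[1-3] = +1357.6944 N (tension)
  F[2-3] = -1194.5175 N (compression)
  Rx@0 = -309.9200 N
  Ry@0 = -903.8799 N
  Ry@2 = +2071.9899 N

-1075.506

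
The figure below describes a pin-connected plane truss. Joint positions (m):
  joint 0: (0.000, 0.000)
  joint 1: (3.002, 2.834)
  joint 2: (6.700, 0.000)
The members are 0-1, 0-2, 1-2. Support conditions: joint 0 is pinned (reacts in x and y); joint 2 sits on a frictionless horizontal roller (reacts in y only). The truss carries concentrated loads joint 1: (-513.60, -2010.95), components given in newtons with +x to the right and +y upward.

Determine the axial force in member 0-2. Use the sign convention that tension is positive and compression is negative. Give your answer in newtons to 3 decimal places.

N=3 nodes, M=3 members, R=3 reactions → 2N=6, M+R=6
member 0 (0-1): L=4.1284, (cx,cy)=(0.7272,0.6865)
member 1 (0-2): L=6.7000, (cx,cy)=(1.0000,0.0000)
member 2 (1-2): L=4.6591, (cx,cy)=(0.7937,-0.6083)
solve A·x = −loads:
  F[0-1] = -1933.3331 N (compression)
  F[0-2] = +892.2443 N (tension)
  F[1-2] = -1124.1244 N (compression)
  Rx@0 = +513.6000 N
  Ry@0 = +1327.1695 N
  Ry@2 = +683.7805 N

892.244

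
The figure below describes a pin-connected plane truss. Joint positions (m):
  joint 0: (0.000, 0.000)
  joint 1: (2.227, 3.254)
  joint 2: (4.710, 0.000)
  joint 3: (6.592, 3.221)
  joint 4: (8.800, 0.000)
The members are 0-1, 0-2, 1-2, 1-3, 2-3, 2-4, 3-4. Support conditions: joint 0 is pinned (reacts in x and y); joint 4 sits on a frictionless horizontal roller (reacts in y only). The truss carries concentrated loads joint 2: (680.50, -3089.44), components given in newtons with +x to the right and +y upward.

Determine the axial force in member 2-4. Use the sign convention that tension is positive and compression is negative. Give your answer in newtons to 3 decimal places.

N=5 nodes, M=7 members, R=3 reactions → 2N=10, M+R=10
member 0 (0-1): L=3.9431, (cx,cy)=(0.5648,0.8252)
member 1 (0-2): L=4.7100, (cx,cy)=(1.0000,0.0000)
member 2 (1-2): L=4.0931, (cx,cy)=(0.6066,-0.7950)
member 3 (1-3): L=4.3651, (cx,cy)=(1.0000,-0.0076)
member 4 (2-3): L=3.7305, (cx,cy)=(0.5045,0.8634)
member 5 (2-4): L=4.0900, (cx,cy)=(1.0000,0.0000)
member 6 (3-4): L=3.9051, (cx,cy)=(0.5654,-0.8248)
solve A·x = −loads:
  F[0-1] = -1739.9659 N (compression)
  F[0-2] = +1663.2048 N (tension)
  F[1-2] = +1826.0535 N (tension)
  F[1-3] = -2090.4934 N (compression)
  F[2-3] = +1896.8180 N (tension)
  F[2-4] = +1133.5126 N (tension)
  F[3-4] = -2004.7660 N (compression)
  Rx@0 = -680.5000 N
  Ry@0 = +1435.8875 N
  Ry@4 = +1653.5525 N

1133.513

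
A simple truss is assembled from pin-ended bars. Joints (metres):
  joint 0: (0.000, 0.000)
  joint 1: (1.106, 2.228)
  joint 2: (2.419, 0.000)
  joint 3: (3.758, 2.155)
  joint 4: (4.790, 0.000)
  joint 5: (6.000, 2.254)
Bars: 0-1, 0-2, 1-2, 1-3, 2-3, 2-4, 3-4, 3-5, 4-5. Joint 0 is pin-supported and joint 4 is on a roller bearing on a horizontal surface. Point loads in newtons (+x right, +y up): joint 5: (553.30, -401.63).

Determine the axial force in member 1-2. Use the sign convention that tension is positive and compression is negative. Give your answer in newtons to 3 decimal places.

-432.732

N=6 nodes, M=9 members, R=3 reactions → 2N=12, M+R=12
member 0 (0-1): L=2.4874, (cx,cy)=(0.4446,0.8957)
member 1 (0-2): L=2.4190, (cx,cy)=(1.0000,0.0000)
member 2 (1-2): L=2.5861, (cx,cy)=(0.5077,-0.8615)
member 3 (1-3): L=2.6530, (cx,cy)=(0.9996,-0.0275)
member 4 (2-3): L=2.5371, (cx,cy)=(0.5278,0.8494)
member 5 (2-4): L=2.3710, (cx,cy)=(1.0000,0.0000)
member 6 (3-4): L=2.3894, (cx,cy)=(0.4319,-0.9019)
member 7 (3-5): L=2.2442, (cx,cy)=(0.9990,0.0441)
member 8 (4-5): L=2.5582, (cx,cy)=(0.4730,0.8811)
solve A·x = −loads:
  F[0-1] = +403.9460 N (tension)
  F[0-2] = +373.6899 N (tension)
  F[1-2] = -432.7321 N (compression)
  F[1-3] = +399.4650 N (tension)
  F[2-3] = +438.9150 N (tension)
  F[2-4] = -77.6577 N (compression)
  F[3-4] = -362.6082 N (compression)
  F[3-5] = +788.3409 N (tension)
  F[4-5] = -495.3130 N (compression)
  Rx@0 = -553.3000 N
  Ry@0 = -361.8185 N
  Ry@4 = +763.4485 N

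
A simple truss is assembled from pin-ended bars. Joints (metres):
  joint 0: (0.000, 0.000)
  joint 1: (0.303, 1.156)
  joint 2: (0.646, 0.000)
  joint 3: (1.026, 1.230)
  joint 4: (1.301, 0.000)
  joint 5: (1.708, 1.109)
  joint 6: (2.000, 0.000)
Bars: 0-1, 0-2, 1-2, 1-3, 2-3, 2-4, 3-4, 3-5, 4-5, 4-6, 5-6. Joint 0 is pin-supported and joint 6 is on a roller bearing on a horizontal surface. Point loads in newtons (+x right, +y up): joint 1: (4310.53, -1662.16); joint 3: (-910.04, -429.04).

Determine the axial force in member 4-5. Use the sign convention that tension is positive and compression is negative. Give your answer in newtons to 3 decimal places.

N=7 nodes, M=11 members, R=3 reactions → 2N=14, M+R=14
member 0 (0-1): L=1.1951, (cx,cy)=(0.2535,0.9673)
member 1 (0-2): L=0.6460, (cx,cy)=(1.0000,0.0000)
member 2 (1-2): L=1.2058, (cx,cy)=(0.2845,-0.9587)
member 3 (1-3): L=0.7268, (cx,cy)=(0.9948,0.1018)
member 4 (2-3): L=1.2874, (cx,cy)=(0.2952,0.9554)
member 5 (2-4): L=0.6550, (cx,cy)=(1.0000,0.0000)
member 6 (3-4): L=1.2604, (cx,cy)=(0.2182,-0.9759)
member 7 (3-5): L=0.6927, (cx,cy)=(0.9846,-0.1747)
member 8 (4-5): L=1.1813, (cx,cy)=(0.3445,0.9388)
member 9 (4-6): L=0.6990, (cx,cy)=(1.0000,0.0000)
member 10 (5-6): L=1.1468, (cx,cy)=(0.2546,-0.9670)
solve A·x = −loads:
  F[0-1] = +323.0838 N (tension)
  F[0-2] = +3318.5735 N (tension)
  F[1-2] = -2437.2158 N (compression)
  F[1-3] = -3553.8038 N (compression)
  F[2-3] = +2445.4979 N (tension)
  F[2-4] = +1903.4387 N (tension)
  F[3-4] = -2204.4714 N (compression)
  F[3-5] = -1444.6583 N (compression)
  F[4-5] = +2291.6622 N (tension)
  F[4-6] = +632.9018 N (tension)
  F[5-6] = -2485.6520 N (compression)
  Rx@0 = -3400.4900 N
  Ry@0 = -312.5265 N
  Ry@6 = +2403.7265 N

2291.662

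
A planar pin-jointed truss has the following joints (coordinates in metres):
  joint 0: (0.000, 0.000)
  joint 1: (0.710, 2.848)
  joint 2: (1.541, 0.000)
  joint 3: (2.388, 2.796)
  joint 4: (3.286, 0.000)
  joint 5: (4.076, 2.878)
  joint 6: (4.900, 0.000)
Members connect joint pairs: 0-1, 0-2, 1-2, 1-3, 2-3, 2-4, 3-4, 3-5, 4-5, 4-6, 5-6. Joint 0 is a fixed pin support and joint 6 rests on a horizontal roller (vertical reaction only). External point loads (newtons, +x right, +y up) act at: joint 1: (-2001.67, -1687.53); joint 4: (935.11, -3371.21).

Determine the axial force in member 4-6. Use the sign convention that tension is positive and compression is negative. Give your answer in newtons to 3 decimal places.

N=7 nodes, M=11 members, R=3 reactions → 2N=14, M+R=14
member 0 (0-1): L=2.9352, (cx,cy)=(0.2419,0.9703)
member 1 (0-2): L=1.5410, (cx,cy)=(1.0000,0.0000)
member 2 (1-2): L=2.9668, (cx,cy)=(0.2801,-0.9600)
member 3 (1-3): L=1.6788, (cx,cy)=(0.9995,-0.0310)
member 4 (2-3): L=2.9215, (cx,cy)=(0.2899,0.9571)
member 5 (2-4): L=1.7450, (cx,cy)=(1.0000,0.0000)
member 6 (3-4): L=2.9367, (cx,cy)=(0.3058,-0.9521)
member 7 (3-5): L=1.6900, (cx,cy)=(0.9988,0.0485)
member 8 (4-5): L=2.9845, (cx,cy)=(0.2647,0.9643)
member 9 (4-6): L=1.6140, (cx,cy)=(1.0000,0.0000)
member 10 (5-6): L=2.9936, (cx,cy)=(0.2753,-0.9614)
solve A·x = −loads:
  F[0-1] = -3830.6248 N (compression)
  F[0-2] = -139.9538 N (compression)
  F[1-2] = +2098.2252 N (tension)
  F[1-3] = +487.5775 N (tension)
  F[2-3] = -2104.6259 N (compression)
  F[2-4] = +1057.9436 N (tension)
  F[3-4] = +2092.5174 N (tension)
  F[3-5] = -763.6012 N (compression)
  F[4-5] = +1429.9318 N (tension)
  F[4-6] = +384.1921 N (tension)
  F[5-6] = -1395.7906 N (compression)
  Rx@0 = +1066.5600 N
  Ry@0 = +3716.8653 N
  Ry@6 = +1341.8747 N

384.192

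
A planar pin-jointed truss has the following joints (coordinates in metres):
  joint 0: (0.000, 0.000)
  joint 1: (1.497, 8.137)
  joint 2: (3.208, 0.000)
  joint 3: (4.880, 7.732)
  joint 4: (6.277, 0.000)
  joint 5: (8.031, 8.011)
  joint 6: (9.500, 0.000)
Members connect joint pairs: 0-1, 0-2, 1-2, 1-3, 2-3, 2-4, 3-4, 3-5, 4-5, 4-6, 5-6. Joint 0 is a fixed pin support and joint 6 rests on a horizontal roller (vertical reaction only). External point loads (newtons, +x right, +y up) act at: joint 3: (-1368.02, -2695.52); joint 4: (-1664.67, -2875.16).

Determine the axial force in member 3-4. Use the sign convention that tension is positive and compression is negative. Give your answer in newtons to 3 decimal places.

635.475

N=7 nodes, M=11 members, R=3 reactions → 2N=14, M+R=14
member 0 (0-1): L=8.2736, (cx,cy)=(0.1809,0.9835)
member 1 (0-2): L=3.2080, (cx,cy)=(1.0000,0.0000)
member 2 (1-2): L=8.3149, (cx,cy)=(0.2058,-0.9786)
member 3 (1-3): L=3.4072, (cx,cy)=(0.9929,-0.1189)
member 4 (2-3): L=7.9107, (cx,cy)=(0.2114,0.9774)
member 5 (2-4): L=3.0690, (cx,cy)=(1.0000,0.0000)
member 6 (3-4): L=7.8572, (cx,cy)=(0.1778,-0.9841)
member 7 (3-5): L=3.1633, (cx,cy)=(0.9961,0.0882)
member 8 (4-5): L=8.2008, (cx,cy)=(0.2139,0.9769)
member 9 (4-6): L=3.2230, (cx,cy)=(1.0000,0.0000)
member 10 (5-6): L=8.1446, (cx,cy)=(0.1804,-0.9836)
solve A·x = −loads:
  F[0-1] = -3456.7900 N (compression)
  F[0-2] = -2407.2258 N (compression)
  F[1-2] = +3642.2848 N (tension)
  F[1-3] = -1384.7698 N (compression)
  F[2-3] = -3646.7230 N (compression)
  F[2-4] = -886.9706 N (compression)
  F[3-4] = +635.4749 N (tension)
  F[3-5] = -894.1708 N (compression)
  F[4-5] = +2303.1054 N (tension)
  F[4-6] = +398.0926 N (tension)
  F[5-6] = -2207.1438 N (compression)
  Rx@0 = +3032.6900 N
  Ry@0 = +3399.7341 N
  Ry@6 = +2170.9459 N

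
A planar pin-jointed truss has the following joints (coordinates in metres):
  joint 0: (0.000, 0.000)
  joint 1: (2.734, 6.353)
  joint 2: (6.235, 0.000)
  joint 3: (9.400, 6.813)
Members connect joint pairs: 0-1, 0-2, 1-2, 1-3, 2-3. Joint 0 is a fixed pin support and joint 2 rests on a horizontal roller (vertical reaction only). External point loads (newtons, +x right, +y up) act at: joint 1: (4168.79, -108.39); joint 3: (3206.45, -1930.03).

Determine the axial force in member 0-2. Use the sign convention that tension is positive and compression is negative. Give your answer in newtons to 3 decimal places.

3644.021

N=4 nodes, M=5 members, R=3 reactions → 2N=8, M+R=8
member 0 (0-1): L=6.9163, (cx,cy)=(0.3953,0.9186)
member 1 (0-2): L=6.2350, (cx,cy)=(1.0000,0.0000)
member 2 (1-2): L=7.2538, (cx,cy)=(0.4826,-0.8758)
member 3 (1-3): L=6.6819, (cx,cy)=(0.9976,0.0688)
member 4 (2-3): L=7.5123, (cx,cy)=(0.4213,0.9069)
solve A·x = −loads:
  F[0-1] = +9439.0165 N (tension)
  F[0-2] = +3644.0213 N (tension)
  F[1-2] = -9689.3689 N (compression)
  F[1-3] = +4249.0214 N (tension)
  F[2-3] = -2450.6628 N (compression)
  Rx@0 = -7375.2400 N
  Ry@0 = -8670.2387 N
  Ry@2 = +10708.6587 N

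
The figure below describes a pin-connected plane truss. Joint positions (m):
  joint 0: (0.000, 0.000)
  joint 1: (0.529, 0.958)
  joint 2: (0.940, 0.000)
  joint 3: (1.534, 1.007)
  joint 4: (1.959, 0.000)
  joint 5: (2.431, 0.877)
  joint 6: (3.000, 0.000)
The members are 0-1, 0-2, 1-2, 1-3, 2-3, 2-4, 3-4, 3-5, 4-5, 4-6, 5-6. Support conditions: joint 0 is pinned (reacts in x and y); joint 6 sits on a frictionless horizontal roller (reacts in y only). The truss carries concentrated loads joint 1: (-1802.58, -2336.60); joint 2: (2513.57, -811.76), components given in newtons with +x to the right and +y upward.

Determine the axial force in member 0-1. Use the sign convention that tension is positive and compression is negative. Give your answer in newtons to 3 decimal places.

-3492.800

N=7 nodes, M=11 members, R=3 reactions → 2N=14, M+R=14
member 0 (0-1): L=1.0944, (cx,cy)=(0.4834,0.8754)
member 1 (0-2): L=0.9400, (cx,cy)=(1.0000,0.0000)
member 2 (1-2): L=1.0424, (cx,cy)=(0.3943,-0.9190)
member 3 (1-3): L=1.0062, (cx,cy)=(0.9988,0.0487)
member 4 (2-3): L=1.1691, (cx,cy)=(0.5081,0.8613)
member 5 (2-4): L=1.0190, (cx,cy)=(1.0000,0.0000)
member 6 (3-4): L=1.0930, (cx,cy)=(0.3888,-0.9213)
member 7 (3-5): L=0.9064, (cx,cy)=(0.9897,-0.1434)
member 8 (4-5): L=0.9959, (cx,cy)=(0.4739,0.8806)
member 9 (4-6): L=1.0410, (cx,cy)=(1.0000,0.0000)
member 10 (5-6): L=1.0454, (cx,cy)=(0.5443,-0.8389)
solve A·x = −loads:
  F[0-1] = -3492.7995 N (compression)
  F[0-2] = +2399.3791 N (tension)
  F[1-2] = +774.4241 N (tension)
  F[1-3] = -191.3657 N (compression)
  F[2-3] = +116.1792 N (tension)
  F[2-4] = +132.1119 N (tension)
  F[3-4] = -82.7805 N (compression)
  F[3-5] = -100.9679 N (compression)
  F[4-5] = +86.6104 N (tension)
  F[4-6] = +58.8776 N (tension)
  F[5-6] = -108.1748 N (compression)
  Rx@0 = -710.9900 N
  Ry@0 = +3057.6119 N
  Ry@6 = +90.7481 N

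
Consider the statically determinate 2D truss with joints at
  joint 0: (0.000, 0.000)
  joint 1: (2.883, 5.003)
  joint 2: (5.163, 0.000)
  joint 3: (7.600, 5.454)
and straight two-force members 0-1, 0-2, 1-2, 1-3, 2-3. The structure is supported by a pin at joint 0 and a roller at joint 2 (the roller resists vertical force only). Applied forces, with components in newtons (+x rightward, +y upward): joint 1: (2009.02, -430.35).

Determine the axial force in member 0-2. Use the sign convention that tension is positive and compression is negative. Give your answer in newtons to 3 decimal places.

996.704

N=4 nodes, M=5 members, R=3 reactions → 2N=8, M+R=8
member 0 (0-1): L=5.7742, (cx,cy)=(0.4993,0.8664)
member 1 (0-2): L=5.1630, (cx,cy)=(1.0000,0.0000)
member 2 (1-2): L=5.4980, (cx,cy)=(0.4147,-0.9100)
member 3 (1-3): L=4.7385, (cx,cy)=(0.9955,0.0952)
member 4 (2-3): L=5.9737, (cx,cy)=(0.4080,0.9130)
solve A·x = −loads:
  F[0-1] = +2027.5199 N (tension)
  F[0-2] = +996.7045 N (tension)
  F[1-2] = -2403.4727 N (compression)
  F[1-3] = +0.0000 N (tension)
  F[2-3] = +0.0000 N (tension)
  Rx@0 = -2009.0200 N
  Ry@0 = -1756.7168 N
  Ry@2 = +2187.0668 N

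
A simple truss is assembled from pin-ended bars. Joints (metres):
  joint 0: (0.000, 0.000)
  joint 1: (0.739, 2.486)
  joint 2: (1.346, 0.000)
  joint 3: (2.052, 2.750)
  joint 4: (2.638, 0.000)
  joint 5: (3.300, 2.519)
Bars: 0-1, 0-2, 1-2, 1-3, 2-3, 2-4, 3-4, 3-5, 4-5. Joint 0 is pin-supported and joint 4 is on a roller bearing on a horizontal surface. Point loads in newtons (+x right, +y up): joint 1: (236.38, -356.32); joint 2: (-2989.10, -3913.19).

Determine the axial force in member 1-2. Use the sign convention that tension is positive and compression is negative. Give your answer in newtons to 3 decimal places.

1402.996

N=6 nodes, M=9 members, R=3 reactions → 2N=12, M+R=12
member 0 (0-1): L=2.5935, (cx,cy)=(0.2849,0.9585)
member 1 (0-2): L=1.3460, (cx,cy)=(1.0000,0.0000)
member 2 (1-2): L=2.5590, (cx,cy)=(0.2372,-0.9715)
member 3 (1-3): L=1.3393, (cx,cy)=(0.9804,0.1971)
member 4 (2-3): L=2.8392, (cx,cy)=(0.2487,0.9686)
member 5 (2-4): L=1.2920, (cx,cy)=(1.0000,0.0000)
member 6 (3-4): L=2.8117, (cx,cy)=(0.2084,-0.9780)
member 7 (3-5): L=1.2692, (cx,cy)=(0.9833,-0.1820)
member 8 (4-5): L=2.6045, (cx,cy)=(0.2542,0.9672)
solve A·x = −loads:
  F[0-1] = -2034.6311 N (compression)
  F[0-2] = -2172.9691 N (compression)
  F[1-2] = +1402.9962 N (tension)
  F[1-3] = -1171.9143 N (compression)
  F[2-3] = +2632.9345 N (tension)
  F[2-4] = +494.2057 N (tension)
  F[3-4] = -2371.2956 N (compression)
  F[3-5] = -0.0000 N (compression)
  F[4-5] = +0.0000 N (tension)
  Rx@0 = +2752.7200 N
  Ry@0 = +1950.2852 N
  Ry@4 = +2319.2248 N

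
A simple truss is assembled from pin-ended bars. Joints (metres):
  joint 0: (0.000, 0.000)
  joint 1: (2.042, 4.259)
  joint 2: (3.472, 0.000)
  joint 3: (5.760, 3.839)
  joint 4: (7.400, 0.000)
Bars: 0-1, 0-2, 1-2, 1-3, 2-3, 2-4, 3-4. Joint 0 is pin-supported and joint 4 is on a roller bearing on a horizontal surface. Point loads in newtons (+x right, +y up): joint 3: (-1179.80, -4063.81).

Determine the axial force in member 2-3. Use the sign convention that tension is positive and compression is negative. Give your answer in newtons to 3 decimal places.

-1929.530

N=5 nodes, M=7 members, R=3 reactions → 2N=10, M+R=10
member 0 (0-1): L=4.7232, (cx,cy)=(0.4323,0.9017)
member 1 (0-2): L=3.4720, (cx,cy)=(1.0000,0.0000)
member 2 (1-2): L=4.4927, (cx,cy)=(0.3183,-0.9480)
member 3 (1-3): L=3.7416, (cx,cy)=(0.9937,-0.1123)
member 4 (2-3): L=4.4691, (cx,cy)=(0.5120,0.8590)
member 5 (2-4): L=3.9280, (cx,cy)=(1.0000,0.0000)
member 6 (3-4): L=4.1746, (cx,cy)=(0.3928,-0.9196)
solve A·x = −loads:
  F[0-1] = -1677.5699 N (compression)
  F[0-2] = -454.5332 N (compression)
  F[1-2] = +1748.4180 N (tension)
  F[1-3] = -1289.9355 N (compression)
  F[2-3] = -1929.5301 N (compression)
  F[2-4] = +1089.8250 N (tension)
  F[3-4] = -2774.1549 N (compression)
  Rx@0 = +1179.8000 N
  Ry@0 = +1512.6893 N
  Ry@4 = +2551.1207 N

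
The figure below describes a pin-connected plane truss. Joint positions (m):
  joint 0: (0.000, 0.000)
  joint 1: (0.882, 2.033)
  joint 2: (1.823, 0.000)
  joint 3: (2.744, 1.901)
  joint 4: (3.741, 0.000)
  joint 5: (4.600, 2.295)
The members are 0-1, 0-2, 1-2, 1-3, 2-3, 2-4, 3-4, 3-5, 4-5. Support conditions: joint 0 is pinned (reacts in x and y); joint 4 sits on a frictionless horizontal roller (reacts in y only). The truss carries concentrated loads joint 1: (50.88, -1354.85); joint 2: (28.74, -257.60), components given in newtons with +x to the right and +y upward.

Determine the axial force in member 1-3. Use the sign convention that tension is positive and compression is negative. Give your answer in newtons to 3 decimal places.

-462.157

N=6 nodes, M=9 members, R=3 reactions → 2N=12, M+R=12
member 0 (0-1): L=2.2161, (cx,cy)=(0.3980,0.9174)
member 1 (0-2): L=1.8230, (cx,cy)=(1.0000,0.0000)
member 2 (1-2): L=2.2402, (cx,cy)=(0.4200,-0.9075)
member 3 (1-3): L=1.8667, (cx,cy)=(0.9975,-0.0707)
member 4 (2-3): L=2.1124, (cx,cy)=(0.4360,0.8999)
member 5 (2-4): L=1.9180, (cx,cy)=(1.0000,0.0000)
member 6 (3-4): L=2.1466, (cx,cy)=(0.4645,-0.8856)
member 7 (3-5): L=1.8974, (cx,cy)=(0.9782,0.2077)
member 8 (4-5): L=2.4505, (cx,cy)=(0.3505,0.9365)
solve A·x = −loads:
  F[0-1] = -1242.4912 N (compression)
  F[0-2] = +574.1315 N (tension)
  F[1-2] = -200.9095 N (compression)
  F[1-3] = -462.1566 N (compression)
  F[2-3] = +488.8370 N (tension)
  F[2-4] = +247.8637 N (tension)
  F[3-4] = -533.6604 N (compression)
  F[3-5] = -0.0000 N (compression)
  F[4-5] = +0.0000 N (tension)
  Rx@0 = -79.6200 N
  Ry@0 = +1139.8433 N
  Ry@4 = +472.6067 N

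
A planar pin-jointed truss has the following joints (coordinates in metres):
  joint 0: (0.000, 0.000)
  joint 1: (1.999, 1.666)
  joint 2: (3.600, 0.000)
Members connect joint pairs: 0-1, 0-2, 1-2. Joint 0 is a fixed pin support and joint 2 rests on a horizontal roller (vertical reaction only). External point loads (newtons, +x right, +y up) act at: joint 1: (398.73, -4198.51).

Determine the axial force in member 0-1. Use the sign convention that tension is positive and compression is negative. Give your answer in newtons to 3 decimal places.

N=3 nodes, M=3 members, R=3 reactions → 2N=6, M+R=6
member 0 (0-1): L=2.6022, (cx,cy)=(0.7682,0.6402)
member 1 (0-2): L=3.6000, (cx,cy)=(1.0000,0.0000)
member 2 (1-2): L=2.3106, (cx,cy)=(0.6929,-0.7210)
solve A·x = −loads:
  F[0-1] = -2628.2240 N (compression)
  F[0-2] = +2417.7048 N (tension)
  F[1-2] = -3489.2494 N (compression)
  Rx@0 = -398.7300 N
  Ry@0 = +1682.6473 N
  Ry@2 = +2515.8627 N

-2628.224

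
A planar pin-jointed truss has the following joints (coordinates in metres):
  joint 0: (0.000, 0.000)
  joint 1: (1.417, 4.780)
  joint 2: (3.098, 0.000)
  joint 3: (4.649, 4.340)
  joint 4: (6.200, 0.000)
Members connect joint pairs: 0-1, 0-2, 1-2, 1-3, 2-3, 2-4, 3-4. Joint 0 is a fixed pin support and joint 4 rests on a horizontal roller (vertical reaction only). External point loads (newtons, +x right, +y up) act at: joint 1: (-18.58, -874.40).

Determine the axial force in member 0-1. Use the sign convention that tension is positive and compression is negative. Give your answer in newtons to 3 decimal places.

N=5 nodes, M=7 members, R=3 reactions → 2N=10, M+R=10
member 0 (0-1): L=4.9856, (cx,cy)=(0.2842,0.9588)
member 1 (0-2): L=3.0980, (cx,cy)=(1.0000,0.0000)
member 2 (1-2): L=5.0670, (cx,cy)=(0.3318,-0.9434)
member 3 (1-3): L=3.2618, (cx,cy)=(0.9909,-0.1349)
member 4 (2-3): L=4.6088, (cx,cy)=(0.3365,0.9417)
member 5 (2-4): L=3.1020, (cx,cy)=(1.0000,0.0000)
member 6 (3-4): L=4.6088, (cx,cy)=(0.3365,-0.9417)
solve A·x = −loads:
  F[0-1] = -718.5136 N (compression)
  F[0-2] = +185.6346 N (tension)
  F[1-2] = -178.4080 N (compression)
  F[1-3] = -127.6129 N (compression)
  F[2-3] = +178.7285 N (tension)
  F[2-4] = +66.2992 N (tension)
  F[3-4] = -197.0090 N (compression)
  Rx@0 = +18.5800 N
  Ry@0 = +688.8819 N
  Ry@4 = +185.5181 N

-718.514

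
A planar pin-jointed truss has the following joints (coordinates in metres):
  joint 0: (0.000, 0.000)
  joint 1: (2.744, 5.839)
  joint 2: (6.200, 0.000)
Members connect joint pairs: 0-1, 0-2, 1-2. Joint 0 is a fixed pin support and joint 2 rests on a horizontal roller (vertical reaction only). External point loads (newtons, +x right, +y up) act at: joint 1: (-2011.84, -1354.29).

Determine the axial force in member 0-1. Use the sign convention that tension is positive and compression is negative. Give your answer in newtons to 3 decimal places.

-2927.602

N=3 nodes, M=3 members, R=3 reactions → 2N=6, M+R=6
member 0 (0-1): L=6.4516, (cx,cy)=(0.4253,0.9050)
member 1 (0-2): L=6.2000, (cx,cy)=(1.0000,0.0000)
member 2 (1-2): L=6.7851, (cx,cy)=(0.5093,-0.8606)
solve A·x = −loads:
  F[0-1] = -2927.6016 N (compression)
  F[0-2] = -766.6747 N (compression)
  F[1-2] = +1505.2026 N (tension)
  Rx@0 = +2011.8400 N
  Ry@0 = +2649.6065 N
  Ry@2 = -1295.3165 N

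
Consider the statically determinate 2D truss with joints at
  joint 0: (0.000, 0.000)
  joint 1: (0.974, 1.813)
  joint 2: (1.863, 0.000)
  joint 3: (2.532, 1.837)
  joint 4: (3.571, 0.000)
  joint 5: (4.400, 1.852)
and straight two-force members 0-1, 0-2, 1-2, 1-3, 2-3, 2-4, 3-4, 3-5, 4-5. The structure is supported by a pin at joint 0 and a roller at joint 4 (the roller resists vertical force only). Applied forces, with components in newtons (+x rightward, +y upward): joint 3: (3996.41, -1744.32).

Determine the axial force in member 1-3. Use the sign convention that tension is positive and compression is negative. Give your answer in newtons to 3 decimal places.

1579.282

N=6 nodes, M=9 members, R=3 reactions → 2N=12, M+R=12
member 0 (0-1): L=2.0581, (cx,cy)=(0.4733,0.8809)
member 1 (0-2): L=1.8630, (cx,cy)=(1.0000,0.0000)
member 2 (1-2): L=2.0192, (cx,cy)=(0.4403,-0.8979)
member 3 (1-3): L=1.5582, (cx,cy)=(0.9999,0.0154)
member 4 (2-3): L=1.9550, (cx,cy)=(0.3422,0.9396)
member 5 (2-4): L=1.7080, (cx,cy)=(1.0000,0.0000)
member 6 (3-4): L=2.1105, (cx,cy)=(0.4923,-0.8704)
member 7 (3-5): L=1.8681, (cx,cy)=(1.0000,0.0080)
member 8 (4-5): L=2.0291, (cx,cy)=(0.4086,0.9127)
solve A·x = −loads:
  F[0-1] = +1757.6126 N (tension)
  F[0-2] = +3164.6034 N (tension)
  F[1-2] = -1697.3524 N (compression)
  F[1-3] = +1579.2819 N (tension)
  F[2-3] = +1621.9132 N (tension)
  F[2-4] = +1862.3052 N (tension)
  F[3-4] = -3782.8124 N (compression)
  F[3-5] = +0.0000 N (tension)
  F[4-5] = -0.0000 N (compression)
  Rx@0 = -3996.4100 N
  Ry@0 = -1548.3217 N
  Ry@4 = +3292.6417 N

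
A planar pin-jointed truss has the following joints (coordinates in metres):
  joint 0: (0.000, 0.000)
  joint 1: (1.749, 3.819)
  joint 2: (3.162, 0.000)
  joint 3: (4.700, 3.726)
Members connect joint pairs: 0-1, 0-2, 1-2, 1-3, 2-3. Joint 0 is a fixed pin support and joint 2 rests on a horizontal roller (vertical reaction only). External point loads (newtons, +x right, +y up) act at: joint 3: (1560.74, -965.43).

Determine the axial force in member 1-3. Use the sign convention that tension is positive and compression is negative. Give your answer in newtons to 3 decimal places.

1935.046

N=4 nodes, M=5 members, R=3 reactions → 2N=8, M+R=8
member 0 (0-1): L=4.2004, (cx,cy)=(0.4164,0.9092)
member 1 (0-2): L=3.1620, (cx,cy)=(1.0000,0.0000)
member 2 (1-2): L=4.0720, (cx,cy)=(0.3470,-0.9379)
member 3 (1-3): L=2.9525, (cx,cy)=(0.9995,-0.0315)
member 4 (2-3): L=4.0309, (cx,cy)=(0.3815,0.9243)
solve A·x = −loads:
  F[0-1] = +2539.3103 N (tension)
  F[0-2] = +503.4114 N (tension)
  F[1-2] = -2526.6606 N (compression)
  F[1-3] = +1935.0461 N (tension)
  F[2-3] = -978.5025 N (compression)
  Rx@0 = -1560.7400 N
  Ry@0 = -2308.7124 N
  Ry@2 = +3274.1424 N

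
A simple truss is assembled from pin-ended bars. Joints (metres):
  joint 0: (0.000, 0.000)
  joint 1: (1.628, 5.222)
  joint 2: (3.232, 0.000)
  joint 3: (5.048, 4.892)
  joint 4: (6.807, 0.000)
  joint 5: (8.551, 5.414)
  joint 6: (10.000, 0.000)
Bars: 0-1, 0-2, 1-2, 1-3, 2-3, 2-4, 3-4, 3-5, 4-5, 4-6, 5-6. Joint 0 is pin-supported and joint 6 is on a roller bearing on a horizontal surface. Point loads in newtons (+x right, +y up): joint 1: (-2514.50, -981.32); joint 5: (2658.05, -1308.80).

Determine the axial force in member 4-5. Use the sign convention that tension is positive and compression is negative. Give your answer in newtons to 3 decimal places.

-269.216

N=7 nodes, M=11 members, R=3 reactions → 2N=14, M+R=14
member 0 (0-1): L=5.4699, (cx,cy)=(0.2976,0.9547)
member 1 (0-2): L=3.2320, (cx,cy)=(1.0000,0.0000)
member 2 (1-2): L=5.4628, (cx,cy)=(0.2936,-0.9559)
member 3 (1-3): L=3.4359, (cx,cy)=(0.9954,-0.0960)
member 4 (2-3): L=5.2182, (cx,cy)=(0.3480,0.9375)
member 5 (2-4): L=3.5750, (cx,cy)=(1.0000,0.0000)
member 6 (3-4): L=5.1986, (cx,cy)=(0.3384,-0.9410)
member 7 (3-5): L=3.5417, (cx,cy)=(0.9891,0.1474)
member 8 (4-5): L=5.6880, (cx,cy)=(0.3066,0.9518)
member 9 (4-6): L=3.1930, (cx,cy)=(1.0000,0.0000)
member 10 (5-6): L=5.6046, (cx,cy)=(0.2585,-0.9660)
solve A·x = −loads:
  F[0-1] = -927.2306 N (compression)
  F[0-2] = +419.5212 N (tension)
  F[1-2] = -336.4727 N (compression)
  F[1-3] = +2348.1805 N (tension)
  F[2-3] = +343.0881 N (tension)
  F[2-4] = +201.3259 N (tension)
  F[3-4] = +272.3105 N (tension)
  F[3-5] = +2390.6948 N (tension)
  F[4-5] = -269.2158 N (compression)
  F[4-6] = +376.0094 N (tension)
  F[5-6] = -1454.3574 N (compression)
  Rx@0 = -143.5500 N
  Ry@0 = +885.2099 N
  Ry@6 = +1404.9101 N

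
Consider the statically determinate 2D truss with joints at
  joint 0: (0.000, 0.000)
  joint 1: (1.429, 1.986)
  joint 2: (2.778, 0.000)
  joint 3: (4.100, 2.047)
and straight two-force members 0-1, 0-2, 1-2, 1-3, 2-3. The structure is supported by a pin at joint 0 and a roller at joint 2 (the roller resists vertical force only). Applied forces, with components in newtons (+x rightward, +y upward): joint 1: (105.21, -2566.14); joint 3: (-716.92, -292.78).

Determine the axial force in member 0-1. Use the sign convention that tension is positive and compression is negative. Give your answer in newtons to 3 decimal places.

N=4 nodes, M=5 members, R=3 reactions → 2N=8, M+R=8
member 0 (0-1): L=2.4467, (cx,cy)=(0.5841,0.8117)
member 1 (0-2): L=2.7780, (cx,cy)=(1.0000,0.0000)
member 2 (1-2): L=2.4008, (cx,cy)=(0.5619,-0.8272)
member 3 (1-3): L=2.6717, (cx,cy)=(0.9997,0.0228)
member 4 (2-3): L=2.4368, (cx,cy)=(0.5425,0.8400)
solve A·x = −loads:
  F[0-1] = -1921.6744 N (compression)
  F[0-2] = +510.6575 N (tension)
  F[1-2] = -1231.2763 N (compression)
  F[1-3] = -535.8773 N (compression)
  F[2-3] = -333.9648 N (compression)
  Rx@0 = +611.7100 N
  Ry@0 = +1559.8473 N
  Ry@2 = +1299.0727 N

-1921.674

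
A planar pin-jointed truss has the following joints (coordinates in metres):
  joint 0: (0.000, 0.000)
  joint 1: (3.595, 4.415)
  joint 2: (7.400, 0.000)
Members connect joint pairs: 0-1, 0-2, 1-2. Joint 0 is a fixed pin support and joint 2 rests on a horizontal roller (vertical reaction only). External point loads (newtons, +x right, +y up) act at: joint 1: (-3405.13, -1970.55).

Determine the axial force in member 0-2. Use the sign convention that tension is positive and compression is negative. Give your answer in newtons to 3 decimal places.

N=3 nodes, M=3 members, R=3 reactions → 2N=6, M+R=6
member 0 (0-1): L=5.6935, (cx,cy)=(0.6314,0.7754)
member 1 (0-2): L=7.4000, (cx,cy)=(1.0000,0.0000)
member 2 (1-2): L=5.8284, (cx,cy)=(0.6528,-0.7575)
solve A·x = −loads:
  F[0-1] = -3926.5473 N (compression)
  F[0-2] = -925.8342 N (compression)
  F[1-2] = +1418.1689 N (tension)
  Rx@0 = +3405.1300 N
  Ry@0 = +3044.8097 N
  Ry@2 = -1074.2597 N

-925.834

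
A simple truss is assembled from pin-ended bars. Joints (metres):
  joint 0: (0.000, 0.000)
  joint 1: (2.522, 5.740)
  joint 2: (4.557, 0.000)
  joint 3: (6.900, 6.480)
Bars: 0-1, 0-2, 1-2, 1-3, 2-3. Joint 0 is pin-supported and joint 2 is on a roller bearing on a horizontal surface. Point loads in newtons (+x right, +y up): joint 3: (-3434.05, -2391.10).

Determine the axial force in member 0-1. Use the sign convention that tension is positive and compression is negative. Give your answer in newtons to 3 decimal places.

-3990.911

N=4 nodes, M=5 members, R=3 reactions → 2N=8, M+R=8
member 0 (0-1): L=6.2696, (cx,cy)=(0.4023,0.9155)
member 1 (0-2): L=4.5570, (cx,cy)=(1.0000,0.0000)
member 2 (1-2): L=6.0901, (cx,cy)=(0.3342,-0.9425)
member 3 (1-3): L=4.4401, (cx,cy)=(0.9860,0.1667)
member 4 (2-3): L=6.8906, (cx,cy)=(0.3400,0.9404)
solve A·x = −loads:
  F[0-1] = -3990.9105 N (compression)
  F[0-2] = -1828.6763 N (compression)
  F[1-2] = +3385.8188 N (tension)
  F[1-3] = -2775.5680 N (compression)
  F[2-3] = -2050.7077 N (compression)
  Rx@0 = +3434.0500 N
  Ry@0 = +3653.7847 N
  Ry@2 = -1262.6847 N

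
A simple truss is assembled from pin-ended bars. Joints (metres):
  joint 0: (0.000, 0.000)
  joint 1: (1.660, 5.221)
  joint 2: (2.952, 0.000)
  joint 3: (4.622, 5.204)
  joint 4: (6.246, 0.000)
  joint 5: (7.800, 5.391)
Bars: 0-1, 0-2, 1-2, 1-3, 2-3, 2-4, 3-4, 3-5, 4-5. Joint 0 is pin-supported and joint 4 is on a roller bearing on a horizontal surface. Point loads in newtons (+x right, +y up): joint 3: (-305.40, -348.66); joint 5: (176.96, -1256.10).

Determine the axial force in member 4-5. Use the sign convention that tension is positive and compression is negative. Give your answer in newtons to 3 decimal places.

N=6 nodes, M=9 members, R=3 reactions → 2N=12, M+R=12
member 0 (0-1): L=5.4785, (cx,cy)=(0.3030,0.9530)
member 1 (0-2): L=2.9520, (cx,cy)=(1.0000,0.0000)
member 2 (1-2): L=5.3785, (cx,cy)=(0.2402,-0.9707)
member 3 (1-3): L=2.9620, (cx,cy)=(1.0000,-0.0057)
member 4 (2-3): L=5.4654, (cx,cy)=(0.3056,0.9522)
member 5 (2-4): L=3.2940, (cx,cy)=(1.0000,0.0000)
member 6 (3-4): L=5.4515, (cx,cy)=(0.2979,-0.9546)
member 7 (3-5): L=3.1835, (cx,cy)=(0.9983,0.0587)
member 8 (4-5): L=5.6105, (cx,cy)=(0.2770,0.9609)
solve A·x = −loads:
  F[0-1] = +126.0749 N (tension)
  F[0-2] = -166.6407 N (compression)
  F[1-2] = -124.1745 N (compression)
  F[1-3] = +68.0306 N (tension)
  F[2-3] = +126.5931 N (tension)
  F[2-4] = -235.1511 N (compression)
  F[3-4] = -457.3054 N (compression)
  F[3-5] = +549.2904 N (tension)
  F[4-5] = -1340.8245 N (compression)
  Rx@0 = +128.4400 N
  Ry@0 = -120.1481 N
  Ry@4 = +1724.9081 N

-1340.825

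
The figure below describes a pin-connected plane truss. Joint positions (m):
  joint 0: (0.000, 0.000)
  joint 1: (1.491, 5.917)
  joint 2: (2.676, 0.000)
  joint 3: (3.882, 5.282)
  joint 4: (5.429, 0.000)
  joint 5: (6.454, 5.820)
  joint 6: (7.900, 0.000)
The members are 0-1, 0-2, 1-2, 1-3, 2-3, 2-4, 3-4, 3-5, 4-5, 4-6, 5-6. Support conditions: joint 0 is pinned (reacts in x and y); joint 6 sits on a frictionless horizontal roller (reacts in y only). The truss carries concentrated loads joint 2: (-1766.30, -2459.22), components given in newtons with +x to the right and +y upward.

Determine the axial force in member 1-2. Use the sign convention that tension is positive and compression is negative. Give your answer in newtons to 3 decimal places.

1868.881

N=7 nodes, M=11 members, R=3 reactions → 2N=14, M+R=14
member 0 (0-1): L=6.1020, (cx,cy)=(0.2443,0.9697)
member 1 (0-2): L=2.6760, (cx,cy)=(1.0000,0.0000)
member 2 (1-2): L=6.0345, (cx,cy)=(0.1964,-0.9805)
member 3 (1-3): L=2.4739, (cx,cy)=(0.9665,-0.2567)
member 4 (2-3): L=5.4179, (cx,cy)=(0.2226,0.9749)
member 5 (2-4): L=2.7530, (cx,cy)=(1.0000,0.0000)
member 6 (3-4): L=5.5039, (cx,cy)=(0.2811,-0.9597)
member 7 (3-5): L=2.6277, (cx,cy)=(0.9788,0.2047)
member 8 (4-5): L=5.9096, (cx,cy)=(0.1734,0.9848)
member 9 (4-6): L=2.4710, (cx,cy)=(1.0000,0.0000)
member 10 (5-6): L=5.9969, (cx,cy)=(0.2411,-0.9705)
solve A·x = −loads:
  F[0-1] = -1677.0328 N (compression)
  F[0-2] = -1356.5212 N (compression)
  F[1-2] = +1868.8807 N (tension)
  F[1-3] = -803.7000 N (compression)
  F[2-3] = +642.8556 N (tension)
  F[2-4] = +633.6770 N (tension)
  F[3-4] = -948.0518 N (compression)
  F[3-5] = -375.1514 N (compression)
  F[4-5] = +923.8345 N (tension)
  F[4-6] = +206.9673 N (tension)
  F[5-6] = -858.3478 N (compression)
  Rx@0 = +1766.3000 N
  Ry@0 = +1626.1981 N
  Ry@6 = +833.0219 N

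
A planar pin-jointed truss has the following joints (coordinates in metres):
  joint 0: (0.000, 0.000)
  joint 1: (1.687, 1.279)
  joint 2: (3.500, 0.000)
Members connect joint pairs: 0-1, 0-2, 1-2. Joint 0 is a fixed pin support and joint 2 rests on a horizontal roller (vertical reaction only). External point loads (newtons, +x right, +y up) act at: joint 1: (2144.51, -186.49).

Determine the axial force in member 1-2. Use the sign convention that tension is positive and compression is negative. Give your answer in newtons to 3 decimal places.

-1515.394

N=3 nodes, M=3 members, R=3 reactions → 2N=6, M+R=6
member 0 (0-1): L=2.1170, (cx,cy)=(0.7969,0.6041)
member 1 (0-2): L=3.5000, (cx,cy)=(1.0000,0.0000)
member 2 (1-2): L=2.2187, (cx,cy)=(0.8171,-0.5765)
solve A·x = −loads:
  F[0-1] = +1137.2423 N (tension)
  F[0-2] = +1238.2739 N (tension)
  F[1-2] = -1515.3936 N (compression)
  Rx@0 = -2144.5100 N
  Ry@0 = -687.0634 N
  Ry@2 = +873.5534 N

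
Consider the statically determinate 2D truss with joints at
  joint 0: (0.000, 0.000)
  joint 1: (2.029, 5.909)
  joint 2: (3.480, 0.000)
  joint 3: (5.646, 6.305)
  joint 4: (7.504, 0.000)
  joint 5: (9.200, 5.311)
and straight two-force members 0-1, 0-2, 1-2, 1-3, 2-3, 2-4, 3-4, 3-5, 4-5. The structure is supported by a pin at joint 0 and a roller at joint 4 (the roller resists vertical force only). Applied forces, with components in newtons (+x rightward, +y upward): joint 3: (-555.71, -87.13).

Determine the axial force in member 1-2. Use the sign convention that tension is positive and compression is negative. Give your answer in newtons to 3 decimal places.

471.420

N=6 nodes, M=9 members, R=3 reactions → 2N=12, M+R=12
member 0 (0-1): L=6.2476, (cx,cy)=(0.3248,0.9458)
member 1 (0-2): L=3.4800, (cx,cy)=(1.0000,0.0000)
member 2 (1-2): L=6.0845, (cx,cy)=(0.2385,-0.9711)
member 3 (1-3): L=3.6386, (cx,cy)=(0.9941,0.1088)
member 4 (2-3): L=6.6667, (cx,cy)=(0.3249,0.9457)
member 5 (2-4): L=4.0240, (cx,cy)=(1.0000,0.0000)
member 6 (3-4): L=6.5731, (cx,cy)=(0.2827,-0.9592)
member 7 (3-5): L=3.6904, (cx,cy)=(0.9630,-0.2693)
member 8 (4-5): L=5.5752, (cx,cy)=(0.3042,0.9526)
solve A·x = −loads:
  F[0-1] = -516.4872 N (compression)
  F[0-2] = -387.9745 N (compression)
  F[1-2] = +471.4199 N (tension)
  F[1-3] = -281.8305 N (compression)
  F[2-3] = -484.0811 N (compression)
  F[2-4] = -118.2759 N (compression)
  F[3-4] = +418.4258 N (tension)
  F[3-5] = +0.0000 N (tension)
  F[4-5] = -0.0000 N (compression)
  Rx@0 = +555.7100 N
  Ry@0 = +488.4913 N
  Ry@4 = -401.3613 N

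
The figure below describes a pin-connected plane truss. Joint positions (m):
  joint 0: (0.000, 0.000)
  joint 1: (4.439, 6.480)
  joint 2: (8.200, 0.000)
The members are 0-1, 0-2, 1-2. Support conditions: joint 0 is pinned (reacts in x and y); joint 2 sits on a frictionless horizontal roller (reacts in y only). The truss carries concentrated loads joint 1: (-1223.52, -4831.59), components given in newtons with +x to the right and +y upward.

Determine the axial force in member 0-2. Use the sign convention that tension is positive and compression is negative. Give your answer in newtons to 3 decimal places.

N=3 nodes, M=3 members, R=3 reactions → 2N=6, M+R=6
member 0 (0-1): L=7.8546, (cx,cy)=(0.5651,0.8250)
member 1 (0-2): L=8.2000, (cx,cy)=(1.0000,0.0000)
member 2 (1-2): L=7.4924, (cx,cy)=(0.5020,-0.8649)
solve A·x = −loads:
  F[0-1] = -3858.1347 N (compression)
  F[0-2] = +956.8848 N (tension)
  F[1-2] = -1906.2295 N (compression)
  Rx@0 = +1223.5200 N
  Ry@0 = +3182.9292 N
  Ry@2 = +1648.6608 N

956.885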